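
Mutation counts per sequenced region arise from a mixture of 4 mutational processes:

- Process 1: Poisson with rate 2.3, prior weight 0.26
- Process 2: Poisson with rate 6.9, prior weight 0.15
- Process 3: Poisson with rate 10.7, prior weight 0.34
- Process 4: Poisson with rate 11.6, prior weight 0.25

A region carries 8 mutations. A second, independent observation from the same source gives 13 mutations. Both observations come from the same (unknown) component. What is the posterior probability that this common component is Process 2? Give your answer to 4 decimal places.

0.0502

P(component k | x) = π_k·f_k(x) / marginal(x), where marginal(x) = Σ_j π_j·f_j(x).
Since both observations come from the same component, the likelihood for component k is f_k(x₁)·f_k(x₂).
  L_1 = [e^(−2.3)·2.3^8/8! = 0.00194726] × [8.11529e-07] = 1.58026e-09
  L_2 = [e^(−6.9)·6.9^8/8! = 0.128422] × [0.0130055] = 0.00167019
  L_3 = [e^(−10.7)·10.7^8/8! = 0.0960724] × [0.0872485] = 0.00838217
  L_4 = [e^(−11.6)·11.6^8/8! = 0.0745294] × [0.101358] = 0.00755414
Unnormalised posteriors:
  π_1·L_1 = 0.26 × 1.58026e-09 = 4.10868e-10
  π_2·L_2 = 0.15 × 0.00167019 = 0.000250529
  π_3·L_3 = 0.34 × 0.00838217 = 0.00284994
  π_4·L_4 = 0.25 × 0.00755414 = 0.00188853
Marginal: 4.10868e-10 + 0.000250529 + 0.00284994 + 0.00188853 = 0.004989
P(Process 2 | x) ≈ 0.0502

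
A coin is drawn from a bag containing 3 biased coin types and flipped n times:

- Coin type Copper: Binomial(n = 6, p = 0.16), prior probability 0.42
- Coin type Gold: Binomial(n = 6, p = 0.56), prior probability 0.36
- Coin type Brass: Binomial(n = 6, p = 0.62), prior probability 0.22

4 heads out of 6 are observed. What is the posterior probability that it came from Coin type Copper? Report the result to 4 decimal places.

Apply Bayes' rule: the posterior for each component is proportional to its prior times its likelihood at x.
Component likelihoods at x = 4 heads out of 6:
  f_Copper = 0.00693633
  f_Gold = 0.285594
  f_Brass = 0.320055
Prior × likelihood for each component:
  P(Z=Copper)·f_Copper = 0.42 × 0.00693633 = 0.00291326
  P(Z=Gold)·f_Gold = 0.36 × 0.285594 = 0.102814
  P(Z=Brass)·f_Brass = 0.22 × 0.320055 = 0.0704122
Sum: 0.00291326 + 0.102814 + 0.0704122 = 0.176139
So the posterior for Coin type Copper is 0.00291326 / 0.176139 ≈ 0.0165.

0.0165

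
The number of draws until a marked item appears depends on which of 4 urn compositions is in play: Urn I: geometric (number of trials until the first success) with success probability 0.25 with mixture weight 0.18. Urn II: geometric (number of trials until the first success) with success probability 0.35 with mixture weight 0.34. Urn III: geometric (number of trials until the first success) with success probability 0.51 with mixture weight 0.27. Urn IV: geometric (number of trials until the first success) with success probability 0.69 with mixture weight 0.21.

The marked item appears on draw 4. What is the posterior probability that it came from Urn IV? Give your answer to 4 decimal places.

Apply Bayes' rule: the posterior for each component is proportional to its prior times its likelihood at x.
Evaluate each component's likelihood at the observed value:
  L_I = 0.25·(1−0.25)^3 = 0.25·0.421875 = 0.105469
  L_II = 0.35·(1−0.35)^3 = 0.35·0.274625 = 0.0961188
  L_III = 0.51·(1−0.51)^3 = 0.51·0.117649 = 0.060001
  L_IV = 0.69·(1−0.69)^3 = 0.69·0.029791 = 0.0205558
Prior × likelihood for each component:
  π_I·L_I = 0.18 × 0.105469 = 0.0189844
  π_II·L_II = 0.34 × 0.0961188 = 0.0326804
  π_III·L_III = 0.27 × 0.060001 = 0.0162003
  π_IV·L_IV = 0.21 × 0.0205558 = 0.00431672
Sum: 0.0189844 + 0.0326804 + 0.0162003 + 0.00431672 = 0.0721817
P(Urn IV | 4) ≈ 0.0598

0.0598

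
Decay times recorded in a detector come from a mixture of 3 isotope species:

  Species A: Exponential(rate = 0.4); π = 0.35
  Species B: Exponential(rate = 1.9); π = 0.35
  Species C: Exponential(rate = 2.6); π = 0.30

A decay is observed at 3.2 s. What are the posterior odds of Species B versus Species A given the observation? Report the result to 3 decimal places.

Only the two components matter; the odds are (P(Z=i) f_i(x)) / (P(Z=j) f_j(x)).
Exponential densities:
  f_A = 0.4·e^(−0.4·3.2) = 0.4·e^(−1.2800) = 0.111215
  f_B = 1.9·e^(−1.9·3.2) = 1.9·e^(−6.0800) = 0.00434754
  f_C = 2.6·e^(−2.6·3.2) = 2.6·e^(−8.3200) = 0.000633349
Posterior odds = (P(Z=B)·f_B) / (P(Z=A)·f_A) = (0.35·0.00434754) / (0.35·0.111215) = 0.00152164 / 0.0389252 ≈ 0.039

0.039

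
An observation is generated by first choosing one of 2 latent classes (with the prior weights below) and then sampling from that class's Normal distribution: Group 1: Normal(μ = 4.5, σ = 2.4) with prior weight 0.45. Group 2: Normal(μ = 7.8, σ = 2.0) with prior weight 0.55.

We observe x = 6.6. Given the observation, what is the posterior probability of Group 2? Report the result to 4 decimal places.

0.6424

The responsibility of component k is π_k f_k(x) divided by Σ_j π_j f_j(x).
Evaluate each component's likelihood at the observed value:
  p_1 = (1/(2.4·√(2π)))·exp(−(6.6−4.5)²/(2·2.4²)) = 0.166226·exp(-0.38281) = 0.113356
  p_2 = (1/(2.0·√(2π)))·exp(−(6.6−7.8)²/(2·2.0²)) = 0.199471·exp(-0.18000) = 0.166612
Prior × likelihood for each component:
  π_1·p_1 = 0.45 × 0.113356 = 0.0510103
  π_2·p_2 = 0.55 × 0.166612 = 0.0916368
Sum: 0.0510103 + 0.0916368 = 0.142647
So the posterior for Group 2 is 0.0916368 / 0.142647 ≈ 0.6424.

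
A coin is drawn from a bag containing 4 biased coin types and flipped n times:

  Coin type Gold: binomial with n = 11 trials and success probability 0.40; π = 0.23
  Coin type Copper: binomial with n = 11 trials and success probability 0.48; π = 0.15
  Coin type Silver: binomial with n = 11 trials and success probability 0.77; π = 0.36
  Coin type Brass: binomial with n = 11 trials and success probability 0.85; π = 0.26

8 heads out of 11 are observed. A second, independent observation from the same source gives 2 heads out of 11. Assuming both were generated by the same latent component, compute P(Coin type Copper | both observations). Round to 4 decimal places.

By Bayes' theorem, P(k | x) = π_k f_k(x) / Σ_j π_j f_j(x).
Since both observations come from the same component, the likelihood for component k is f_k(x₁)·f_k(x₂).
  f_Gold = [0.023357] × [0.0886837] = 0.00207139
  f_Copper = [0.0653768] × [0.035227] = 0.00230303
  f_Silver = [0.248081] × [5.87347e-05] = 1.4571e-05
  f_Brass = [0.151743] × [1.52764e-06] = 2.31809e-07
Weight by the priors:
  π_Gold·f_Gold = 0.23 × 0.00207139 = 0.000476419
  π_Copper·f_Copper = 0.15 × 0.00230303 = 0.000345454
  π_Silver·f_Silver = 0.36 × 1.4571e-05 = 5.24554e-06
  π_Brass·f_Brass = 0.26 × 2.31809e-07 = 6.02704e-08
Sum: 0.000476419 + 0.000345454 + 5.24554e-06 + 6.02704e-08 = 0.000827179
P(Coin type Copper | x₁,x₂) = 0.000345454 / 0.000827179 ≈ 0.4176

0.4176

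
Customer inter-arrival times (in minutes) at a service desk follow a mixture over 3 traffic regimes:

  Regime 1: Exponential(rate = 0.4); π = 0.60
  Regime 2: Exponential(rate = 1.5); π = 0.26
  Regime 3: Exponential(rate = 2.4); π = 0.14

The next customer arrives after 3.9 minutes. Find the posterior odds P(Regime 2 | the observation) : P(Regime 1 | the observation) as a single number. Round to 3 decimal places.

Since P(k|x) ∝ w_k f_k(x), the posterior odds are w_i f_i(x) / (w_j f_j(x)).
Evaluate each component's likelihood at the observed value:
  L_1 = 0.0840544
  L_2 = 0.00431985
  L_3 = 0.00020664
0.00112316 / 0.0504327 ≈ 0.022

0.022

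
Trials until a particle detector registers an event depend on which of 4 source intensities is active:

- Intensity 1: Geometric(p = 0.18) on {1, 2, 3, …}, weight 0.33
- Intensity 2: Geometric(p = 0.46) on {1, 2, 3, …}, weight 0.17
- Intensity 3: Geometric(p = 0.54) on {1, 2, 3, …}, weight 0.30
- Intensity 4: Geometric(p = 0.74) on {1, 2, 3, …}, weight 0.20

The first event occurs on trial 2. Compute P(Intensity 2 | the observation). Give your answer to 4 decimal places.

0.2071

P(component k | x) = w_k·f_k(x) / marginal(x), where marginal(x) = Σ_j w_j·f_j(x).
Component likelihoods at x = 2:
  f_1 = 0.18·(1−0.18)^1 = 0.18·0.82 = 0.1476
  f_2 = 0.46·(1−0.46)^1 = 0.46·0.54 = 0.2484
  f_3 = 0.54·(1−0.54)^1 = 0.54·0.46 = 0.2484
  f_4 = 0.74·(1−0.74)^1 = 0.74·0.26 = 0.1924
Unnormalised posteriors:
  w_1·f_1 = 0.33 × 0.1476 = 0.048708
  w_2·f_2 = 0.17 × 0.2484 = 0.042228
  w_3·f_3 = 0.30 × 0.2484 = 0.07452
  w_4·f_4 = 0.20 × 0.1924 = 0.03848
Sum: 0.048708 + 0.042228 + 0.07452 + 0.03848 = 0.203936
P(Intensity 2 | the observation) = 0.042228 / 0.203936 ≈ 0.2071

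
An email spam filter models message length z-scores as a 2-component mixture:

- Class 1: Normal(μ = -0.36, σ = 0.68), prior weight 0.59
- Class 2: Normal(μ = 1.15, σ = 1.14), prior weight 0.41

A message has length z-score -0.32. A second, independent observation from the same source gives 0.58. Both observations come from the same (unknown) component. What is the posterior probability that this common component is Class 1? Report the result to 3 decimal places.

0.802

Posterior ∝ prior × likelihood, so P(k | x) ∝ π_k f_k(x); normalise over all components.
Since both observations come from the same component, the likelihood for component k is f_k(x₁)·f_k(x₂).
  f_1 = [(1/(0.68·√(2π)))·exp(−(-0.32−-0.36)²/(2·0.68²)) = 0.586680·exp(-0.00173) = 0.585666] × [0.22566] = 0.132161
  f_2 = [(1/(1.14·√(2π)))·exp(−(-0.32−1.15)²/(2·1.14²)) = 0.349949·exp(-0.83137) = 0.152386] × [0.308829] = 0.0470613
Unnormalised posteriors:
  π_1·f_1 = 0.59 × 0.132161 = 0.0779752
  π_2·f_2 = 0.41 × 0.0470613 = 0.0192951
Normaliser: 0.0779752 + 0.0192951 = 0.0972703
Responsibility of Class 1: 0.0779752 / 0.0972703 ≈ 0.802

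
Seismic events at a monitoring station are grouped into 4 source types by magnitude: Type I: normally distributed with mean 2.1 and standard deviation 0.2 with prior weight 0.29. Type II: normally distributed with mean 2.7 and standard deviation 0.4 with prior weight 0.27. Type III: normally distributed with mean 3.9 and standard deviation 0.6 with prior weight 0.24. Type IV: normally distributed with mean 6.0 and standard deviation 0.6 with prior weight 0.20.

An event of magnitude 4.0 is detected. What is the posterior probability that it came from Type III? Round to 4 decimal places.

0.9882

By Bayes' theorem, P(k | x) = w_k f_k(x) / Σ_j w_j f_j(x).
Evaluate each component's likelihood at the observed value:
  L_I = (1/(0.2·√(2π)))·exp(−(4.0−2.1)²/(2·0.2²)) = 1.994711·exp(-45.12500) = 5.03897e-20
  L_II = (1/(0.4·√(2π)))·exp(−(4.0−2.7)²/(2·0.4²)) = 0.997356·exp(-5.28125) = 0.00507262
  L_III = (1/(0.6·√(2π)))·exp(−(4.0−3.9)²/(2·0.6²)) = 0.664904·exp(-0.01389) = 0.655733
  L_IV = (1/(0.6·√(2π)))·exp(−(4.0−6.0)²/(2·0.6²)) = 0.664904·exp(-5.55556) = 0.00257046
Weight by the priors:
  w_I·L_I = 0.29 × 5.03897e-20 = 1.4613e-20
  w_II·L_II = 0.27 × 0.00507262 = 0.00136961
  w_III·L_III = 0.24 × 0.655733 = 0.157376
  w_IV·L_IV = 0.20 × 0.00257046 = 0.000514093
Evidence: 1.4613e-20 + 0.00136961 + 0.157376 + 0.000514093 = 0.15926
Responsibility of Type III: 0.157376 / 0.15926 ≈ 0.9882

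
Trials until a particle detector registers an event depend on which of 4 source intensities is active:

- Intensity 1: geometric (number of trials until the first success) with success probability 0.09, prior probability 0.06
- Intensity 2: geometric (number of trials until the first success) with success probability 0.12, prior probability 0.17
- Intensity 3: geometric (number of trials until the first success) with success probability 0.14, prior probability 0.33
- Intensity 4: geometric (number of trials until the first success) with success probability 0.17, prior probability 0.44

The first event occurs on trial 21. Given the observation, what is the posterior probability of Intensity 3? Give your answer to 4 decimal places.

0.3500

Apply Bayes' rule: the posterior for each component is proportional to its prior times its likelihood at x.
Evaluate each component's likelihood at the observed value:
  p_1 = 0.013648
  p_2 = 0.00930754
  p_3 = 0.00685641
  p_4 = 0.00409271
Multiply by the mixture weights:
  P(Z=1)·p_1 = 0.06 × 0.013648 = 0.000818883
  P(Z=2)·p_2 = 0.17 × 0.00930754 = 0.00158228
  P(Z=3)·p_3 = 0.33 × 0.00685641 = 0.00226262
  P(Z=4)·p_4 = 0.44 × 0.00409271 = 0.00180079
Evidence: 0.000818883 + 0.00158228 + 0.00226262 + 0.00180079 = 0.00646457
P(Intensity 3 | x) = 0.00226262 / 0.00646457 ≈ 0.3500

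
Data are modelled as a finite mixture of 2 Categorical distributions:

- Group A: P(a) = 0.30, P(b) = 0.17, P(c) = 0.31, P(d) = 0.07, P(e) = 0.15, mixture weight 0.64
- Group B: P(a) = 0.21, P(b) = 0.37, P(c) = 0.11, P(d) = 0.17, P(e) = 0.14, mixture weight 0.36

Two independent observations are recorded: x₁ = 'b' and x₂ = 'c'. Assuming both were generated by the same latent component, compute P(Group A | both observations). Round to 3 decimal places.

0.697

Apply Bayes' rule: the posterior for each component is proportional to its prior times its likelihood at x.
Since both observations come from the same component, the likelihood for component k is f_k(x₁)·f_k(x₂).
  f_A = [P(b | comp) = 0.17] × [0.31] = 0.0527
  f_B = [P(b | comp) = 0.37] × [0.11] = 0.0407
Multiply by the mixture weights:
  P(Z=A)·f_A = 0.64 × 0.0527 = 0.033728
  P(Z=B)·f_B = 0.36 × 0.0407 = 0.014652
Marginal: 0.033728 + 0.014652 = 0.04838
P(Group A | x₁,x₂) = 0.033728 / 0.04838 ≈ 0.697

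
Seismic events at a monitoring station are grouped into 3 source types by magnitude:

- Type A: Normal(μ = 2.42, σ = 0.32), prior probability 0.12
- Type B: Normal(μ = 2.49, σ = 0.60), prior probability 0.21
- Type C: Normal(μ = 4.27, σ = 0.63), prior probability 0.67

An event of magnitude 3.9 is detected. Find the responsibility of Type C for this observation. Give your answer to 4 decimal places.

0.9759

The responsibility of component k is P(Z=k) f_k(x) divided by Σ_j P(Z=j) f_j(x).
Component likelihoods at x = 3.9:
  f_A = (1/(0.32·√(2π)))·exp(−(3.9−2.42)²/(2·0.32²)) = 1.246695·exp(-10.69531) = 2.82387e-05
  f_B = (1/(0.60·√(2π)))·exp(−(3.9−2.49)²/(2·0.60²)) = 0.664904·exp(-2.76125) = 0.0420304
  f_C = (1/(0.63·√(2π)))·exp(−(3.9−4.27)²/(2·0.63²)) = 0.633242·exp(-0.17246) = 0.53293
Weight by the priors:
  P(Z=A)·f_A = 0.12 × 2.82387e-05 = 3.38865e-06
  P(Z=B)·f_B = 0.21 × 0.0420304 = 0.00882638
  P(Z=C)·f_C = 0.67 × 0.53293 = 0.357063
Sum: 3.38865e-06 + 0.00882638 + 0.357063 = 0.365893
P(Type C | 3.9) = 0.357063 / 0.365893 ≈ 0.9759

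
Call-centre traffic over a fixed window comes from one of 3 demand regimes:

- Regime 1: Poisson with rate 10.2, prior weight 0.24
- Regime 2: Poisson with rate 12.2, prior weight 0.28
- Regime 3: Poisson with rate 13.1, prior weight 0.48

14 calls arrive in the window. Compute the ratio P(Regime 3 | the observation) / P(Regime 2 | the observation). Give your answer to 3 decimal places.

1.888

Posterior odds = (π_i f_i(x)) / (π_j f_j(x)); the normalising sum cancels.
Poisson probabilities:
  f_1 = 0.0562588
  f_2 = 0.0933763
  f_3 = 0.102833
Odds = (0.48/0.28) × (0.102833/0.0933763) = 1.71429 × 1.10127 ≈ 1.888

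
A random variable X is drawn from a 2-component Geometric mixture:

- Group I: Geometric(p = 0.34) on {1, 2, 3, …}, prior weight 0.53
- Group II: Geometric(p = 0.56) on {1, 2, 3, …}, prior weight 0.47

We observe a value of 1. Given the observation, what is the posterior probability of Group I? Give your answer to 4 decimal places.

Posterior ∝ prior × likelihood, so P(k | x) ∝ P(Z=k) f_k(x); normalise over all components.
Component likelihoods at x = 1:
  f_I = 0.34·(1−0.34)^0 = 0.34·1 = 0.34
  f_II = 0.56·(1−0.56)^0 = 0.56·1 = 0.56
Multiply by the mixture weights:
  P(Z=I)·f_I = 0.53 × 0.34 = 0.1802
  P(Z=II)·f_II = 0.47 × 0.56 = 0.2632
Sum: 0.1802 + 0.2632 = 0.4434
Responsibility of Group I: 0.1802 / 0.4434 ≈ 0.4064

0.4064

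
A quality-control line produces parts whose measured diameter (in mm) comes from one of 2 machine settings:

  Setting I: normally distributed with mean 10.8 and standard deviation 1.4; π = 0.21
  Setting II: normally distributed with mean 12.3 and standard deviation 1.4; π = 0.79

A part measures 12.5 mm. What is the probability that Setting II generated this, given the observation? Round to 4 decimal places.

0.8861

The responsibility of component k is π_k f_k(x) divided by Σ_j π_j f_j(x).
Component likelihoods at x = 12.5 mm:
  L_I = (1/(1.4·√(2π)))·exp(−(12.5−10.8)²/(2·1.4²)) = 0.284959·exp(-0.73724) = 0.136333
  L_II = (1/(1.4·√(2π)))·exp(−(12.5−12.3)²/(2·1.4²)) = 0.284959·exp(-0.01020) = 0.282066
Prior × likelihood for each component:
  π_I·L_I = 0.21 × 0.136333 = 0.0286299
  π_II·L_II = 0.79 × 0.282066 = 0.222832
Denominator: 0.0286299 + 0.222832 = 0.251462
P(Setting II | x) = 0.222832 / 0.251462 ≈ 0.8861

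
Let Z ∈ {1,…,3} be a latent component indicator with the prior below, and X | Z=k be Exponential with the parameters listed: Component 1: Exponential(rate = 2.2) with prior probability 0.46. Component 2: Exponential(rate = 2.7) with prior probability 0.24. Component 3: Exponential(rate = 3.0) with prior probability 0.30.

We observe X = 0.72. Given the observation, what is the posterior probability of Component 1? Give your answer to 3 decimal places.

Apply Bayes' rule: the posterior for each component is proportional to its prior times its likelihood at x.
Exponential densities:
  p_1 = 0.451336
  p_2 = 0.386452
  p_3 = 0.345975
Multiply by the mixture weights:
  π_1·p_1 = 0.46 × 0.451336 = 0.207615
  π_2·p_2 = 0.24 × 0.386452 = 0.0927484
  π_3·p_3 = 0.30 × 0.345975 = 0.103793
Sum: 0.207615 + 0.0927484 + 0.103793 = 0.404156
Responsibility of Component 1: 0.207615 / 0.404156 ≈ 0.514

0.514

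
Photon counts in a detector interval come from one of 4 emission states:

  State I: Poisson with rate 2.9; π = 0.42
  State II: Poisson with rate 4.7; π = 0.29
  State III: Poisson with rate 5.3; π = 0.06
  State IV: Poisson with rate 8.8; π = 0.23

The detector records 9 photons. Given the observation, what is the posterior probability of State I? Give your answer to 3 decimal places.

The responsibility of component k is P(Z=k) f_k(x) divided by Σ_j P(Z=j) f_j(x).
Evaluate each component's likelihood at the observed value:
  p_I = e^(−2.9)·2.9^9/9! = 0.00219971
  p_II = e^(−4.7)·4.7^9/9! = 0.02805
  p_III = e^(−5.3)·5.3^9/9! = 0.0453899
  p_IV = e^(−8.8)·8.8^9/9! = 0.131459
Unnormalised posteriors:
  P(Z=I)·p_I = 0.42 × 0.00219971 = 0.000923877
  P(Z=II)·p_II = 0.29 × 0.02805 = 0.00813451
  P(Z=III)·p_III = 0.06 × 0.0453899 = 0.00272339
  P(Z=IV)·p_IV = 0.23 × 0.131459 = 0.0302355
Evidence: 0.000923877 + 0.00813451 + 0.00272339 + 0.0302355 = 0.0420173
P(State I | data) ≈ 0.022

0.022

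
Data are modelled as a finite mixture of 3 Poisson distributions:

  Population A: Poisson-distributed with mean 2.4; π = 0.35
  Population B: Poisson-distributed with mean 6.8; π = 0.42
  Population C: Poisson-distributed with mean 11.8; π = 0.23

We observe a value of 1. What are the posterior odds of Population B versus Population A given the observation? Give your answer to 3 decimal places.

Only the two components matter; the odds are (π_i f_i(x)) / (π_j f_j(x)).
Component likelihoods at x = 1:
  p_A = 0.217723
  p_B = 0.00757367
  p_C = 8.85538e-05
Odds = (0.42/0.35) × (0.00757367/0.217723) = 1.2 × 0.0347858 ≈ 0.042

0.042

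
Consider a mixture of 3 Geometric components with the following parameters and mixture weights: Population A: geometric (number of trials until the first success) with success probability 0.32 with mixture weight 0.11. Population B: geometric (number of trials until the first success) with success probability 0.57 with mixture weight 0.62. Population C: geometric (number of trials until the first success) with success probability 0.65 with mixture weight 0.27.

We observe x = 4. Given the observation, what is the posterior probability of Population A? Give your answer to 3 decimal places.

0.237

P(component k | x) = π_k·f_k(x) / marginal(x), where marginal(x) = Σ_j π_j·f_j(x).
Component likelihoods at x = 4:
  f_A = 0.100618
  f_B = 0.045319
  f_C = 0.0278687
Multiply by the mixture weights:
  π_A·f_A = 0.11 × 0.100618 = 0.011068
  π_B·f_B = 0.62 × 0.045319 = 0.0280978
  π_C·f_C = 0.27 × 0.0278687 = 0.00752456
Evidence: 0.011068 + 0.0280978 + 0.00752456 = 0.0466903
P(Population A | 4) = 0.011068 / 0.0466903 ≈ 0.237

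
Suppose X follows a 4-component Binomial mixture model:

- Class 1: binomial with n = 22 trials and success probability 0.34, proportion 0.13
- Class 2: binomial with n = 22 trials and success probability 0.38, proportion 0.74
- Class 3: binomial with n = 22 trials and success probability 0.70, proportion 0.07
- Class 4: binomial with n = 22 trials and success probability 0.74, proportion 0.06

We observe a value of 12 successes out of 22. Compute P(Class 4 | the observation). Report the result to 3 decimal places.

0.033

By Bayes' theorem, P(k | x) = π_k f_k(x) / Σ_j π_j f_j(x).
Component likelihoods at x = 12 successes out of 22:
  L_1 = C(22,12)·0.34^12·0.66^10 = 646646·2.38642e-06·0.0156834 = 0.0242021
  L_2 = C(22,12)·0.38^12·0.62^10 = 646646·9.06574e-06·0.00839299 = 0.0492024
  L_3 = C(22,12)·0.70^12·0.30^10 = 646646·0.0138413·5.9049e-06 = 0.0528513
  L_4 = C(22,12)·0.74^12·0.26^10 = 646646·0.0269638·1.41167e-06 = 0.0246139
Multiply by the mixture weights:
  π_1·L_1 = 0.13 × 0.0242021 = 0.00314627
  π_2·L_2 = 0.74 × 0.0492024 = 0.0364098
  π_3·L_3 = 0.07 × 0.0528513 = 0.00369959
  π_4·L_4 = 0.06 × 0.0246139 = 0.00147683
Sum: 0.00314627 + 0.0364098 + 0.00369959 + 0.00147683 = 0.0447325
So the posterior for Class 4 is 0.00147683 / 0.0447325 ≈ 0.033.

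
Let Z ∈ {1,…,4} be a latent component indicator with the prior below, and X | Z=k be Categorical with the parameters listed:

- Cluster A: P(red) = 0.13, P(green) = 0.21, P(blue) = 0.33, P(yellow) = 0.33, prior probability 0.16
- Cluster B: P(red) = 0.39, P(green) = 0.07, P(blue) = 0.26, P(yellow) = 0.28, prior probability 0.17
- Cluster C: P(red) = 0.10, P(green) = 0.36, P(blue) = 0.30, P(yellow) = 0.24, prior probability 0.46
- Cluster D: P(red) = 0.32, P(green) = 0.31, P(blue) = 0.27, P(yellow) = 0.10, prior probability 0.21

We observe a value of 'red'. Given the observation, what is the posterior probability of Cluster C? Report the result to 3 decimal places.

P(component k | x) = P(Z=k)·f_k(x) / marginal(x), where marginal(x) = Σ_j P(Z=j)·f_j(x).
Component likelihoods at x = 'red':
  f_A = P(red | comp) = 0.13
  f_B = P(red | comp) = 0.39
  f_C = P(red | comp) = 0.10
  f_D = P(red | comp) = 0.32
Prior × likelihood for each component:
  P(Z=A)·f_A = 0.16 × 0.13 = 0.0208
  P(Z=B)·f_B = 0.17 × 0.39 = 0.0663
  P(Z=C)·f_C = 0.46 × 0.1 = 0.046
  P(Z=D)·f_D = 0.21 × 0.32 = 0.0672
Sum: 0.0208 + 0.0663 + 0.046 + 0.0672 = 0.2003
P(Cluster C | data) = 0.046 / 0.2003 ≈ 0.230

0.230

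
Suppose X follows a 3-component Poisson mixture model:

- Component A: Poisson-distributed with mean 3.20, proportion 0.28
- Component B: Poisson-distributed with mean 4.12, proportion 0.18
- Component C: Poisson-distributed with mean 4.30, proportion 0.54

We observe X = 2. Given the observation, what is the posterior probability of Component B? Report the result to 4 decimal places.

The responsibility of component k is π_k f_k(x) divided by Σ_j π_j f_j(x).
Component likelihoods at x = 2:
  p_A = 0.208702
  p_B = 0.13787
  p_C = 0.125441
Unnormalised posteriors:
  π_A·p_A = 0.28 × 0.208702 = 0.0584367
  π_B·p_B = 0.18 × 0.13787 = 0.0248167
  π_C·p_C = 0.54 × 0.125441 = 0.0677383
Normaliser: 0.0584367 + 0.0248167 + 0.0677383 = 0.150992
So the posterior for Component B is 0.0248167 / 0.150992 ≈ 0.1644.

0.1644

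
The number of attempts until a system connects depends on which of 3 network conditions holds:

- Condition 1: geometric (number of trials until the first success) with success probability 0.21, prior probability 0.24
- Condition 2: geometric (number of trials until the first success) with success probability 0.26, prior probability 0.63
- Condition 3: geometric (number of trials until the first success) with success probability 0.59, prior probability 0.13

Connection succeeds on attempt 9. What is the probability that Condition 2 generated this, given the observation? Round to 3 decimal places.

By Bayes' theorem, P(k | x) = π_k f_k(x) / Σ_j π_j f_j(x).
Component likelihoods at x = 9:
  L_1 = 0.21·(1−0.21)^8 = 0.21·0.151711 = 0.0318593
  L_2 = 0.26·(1−0.26)^8 = 0.26·0.0899195 = 0.0233791
  L_3 = 0.59·(1−0.59)^8 = 0.59·0.000798493 = 0.000471111
Unnormalised posteriors:
  π_1·L_1 = 0.24 × 0.0318593 = 0.00764623
  π_2·L_2 = 0.63 × 0.0233791 = 0.0147288
  π_3·L_3 = 0.13 × 0.000471111 = 6.12444e-05
Marginal: 0.00764623 + 0.0147288 + 6.12444e-05 = 0.0224363
Responsibility of Condition 2: 0.0147288 / 0.0224363 ≈ 0.656

0.656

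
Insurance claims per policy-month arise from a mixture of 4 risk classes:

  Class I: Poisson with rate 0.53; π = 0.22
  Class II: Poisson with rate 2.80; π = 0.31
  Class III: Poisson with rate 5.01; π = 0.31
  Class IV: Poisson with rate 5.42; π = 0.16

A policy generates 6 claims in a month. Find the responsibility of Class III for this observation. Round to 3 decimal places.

0.547

Posterior ∝ prior × likelihood, so P(k | x) ∝ w_k f_k(x); normalise over all components.
Poisson probabilities:
  L_I = 1.81195e-05
  L_II = 0.0406997
  L_III = 0.146514
  L_IV = 0.155879
Multiply by the mixture weights:
  w_I·L_I = 0.22 × 1.81195e-05 = 3.98629e-06
  w_II·L_II = 0.31 × 0.0406997 = 0.0126169
  w_III·L_III = 0.31 × 0.146514 = 0.0454193
  w_IV·L_IV = 0.16 × 0.155879 = 0.0249406
Denominator: 3.98629e-06 + 0.0126169 + 0.0454193 + 0.0249406 = 0.0829808
P(Class III | data) = 0.0454193 / 0.0829808 ≈ 0.547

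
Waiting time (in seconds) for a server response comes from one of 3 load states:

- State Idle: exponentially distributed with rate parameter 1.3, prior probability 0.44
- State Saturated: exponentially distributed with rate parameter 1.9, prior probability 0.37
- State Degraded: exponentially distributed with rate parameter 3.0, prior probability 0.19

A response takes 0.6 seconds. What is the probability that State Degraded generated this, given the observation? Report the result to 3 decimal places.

P(component k | x) = π_k·f_k(x) / marginal(x), where marginal(x) = Σ_j π_j·f_j(x).
Exponential densities:
  f_Idle = 1.3·e^(−1.3·0.6) = 1.3·e^(−0.7800) = 0.595928
  f_Saturated = 1.9·e^(−1.9·0.6) = 1.9·e^(−1.1400) = 0.607656
  f_Degraded = 3.0·e^(−3.0·0.6) = 3.0·e^(−1.8000) = 0.495897
Weight by the priors:
  π_Idle·f_Idle = 0.44 × 0.595928 = 0.262208
  π_Saturated·f_Saturated = 0.37 × 0.607656 = 0.224833
  π_Degraded·f_Degraded = 0.19 × 0.495897 = 0.0942204
Normaliser: 0.262208 + 0.224833 + 0.0942204 = 0.581261
P(State Degraded | data) ≈ 0.162

0.162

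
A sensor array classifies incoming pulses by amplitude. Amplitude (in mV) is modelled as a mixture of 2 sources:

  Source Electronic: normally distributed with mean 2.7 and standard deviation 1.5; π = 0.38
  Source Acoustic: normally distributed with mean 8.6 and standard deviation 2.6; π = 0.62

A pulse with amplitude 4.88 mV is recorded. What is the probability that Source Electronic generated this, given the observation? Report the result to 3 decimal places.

0.507

P(component k | x) = P(Z=k)·f_k(x) / marginal(x), where marginal(x) = Σ_j P(Z=j)·f_j(x).
Component likelihoods at x = 4.88 mV:
  p_Electronic = 0.092505
  p_Acoustic = 0.0551334
Multiply by the mixture weights:
  P(Z=Electronic)·p_Electronic = 0.38 × 0.092505 = 0.0351519
  P(Z=Acoustic)·p_Acoustic = 0.62 × 0.0551334 = 0.0341827
Marginal: 0.0351519 + 0.0341827 = 0.0693346
P(Source Electronic | 4.88 mV) ≈ 0.507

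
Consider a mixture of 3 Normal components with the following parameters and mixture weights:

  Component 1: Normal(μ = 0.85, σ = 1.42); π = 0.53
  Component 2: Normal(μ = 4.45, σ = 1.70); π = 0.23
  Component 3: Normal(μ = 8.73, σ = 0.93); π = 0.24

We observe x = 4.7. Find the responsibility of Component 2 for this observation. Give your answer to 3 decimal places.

The responsibility of component k is π_k f_k(x) divided by Σ_j π_j f_j(x).
Evaluate each component's likelihood at the observed value:
  p_1 = (1/(1.42·√(2π)))·exp(−(4.7−0.85)²/(2·1.42²)) = 0.280945·exp(-3.67549) = 0.00711834
  p_2 = (1/(1.70·√(2π)))·exp(−(4.7−4.45)²/(2·1.70²)) = 0.234672·exp(-0.01081) = 0.232148
  p_3 = (1/(0.93·√(2π)))·exp(−(4.7−8.73)²/(2·0.93²)) = 0.428970·exp(-9.38889) = 3.58826e-05
Weight by the priors:
  π_1·p_1 = 0.53 × 0.00711834 = 0.00377272
  π_2·p_2 = 0.23 × 0.232148 = 0.0533941
  π_3·p_3 = 0.24 × 3.58826e-05 = 8.61184e-06
Sum: 0.00377272 + 0.0533941 + 8.61184e-06 = 0.0571754
So the posterior for Component 2 is 0.0533941 / 0.0571754 ≈ 0.934.

0.934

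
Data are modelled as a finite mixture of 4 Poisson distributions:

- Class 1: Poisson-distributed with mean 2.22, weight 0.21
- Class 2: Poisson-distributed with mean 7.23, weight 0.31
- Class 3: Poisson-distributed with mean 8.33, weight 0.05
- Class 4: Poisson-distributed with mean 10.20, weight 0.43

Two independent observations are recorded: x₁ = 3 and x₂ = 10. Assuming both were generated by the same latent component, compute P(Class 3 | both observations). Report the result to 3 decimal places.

P(component k | x) = P(Z=k)·f_k(x) / marginal(x), where marginal(x) = Σ_j P(Z=j)·f_j(x).
Since both observations come from the same component, the likelihood for component k is f_k(x₁)·f_k(x₂).
  f_1 = [0.19805] × [8.70228e-05] = 1.72348e-05
  f_2 = [0.0456367] × [0.0779239] = 0.00355619
  f_3 = [0.0232333] × [0.106909] = 0.00248385
  f_4 = [0.00657424] × [0.124863] = 0.000820882
Weight by the priors:
  P(Z=1)·f_1 = 0.21 × 1.72348e-05 = 3.61931e-06
  P(Z=2)·f_2 = 0.31 × 0.00355619 = 0.00110242
  P(Z=3)·f_3 = 0.05 × 0.00248385 = 0.000124192
  P(Z=4)·f_4 = 0.43 × 0.000820882 = 0.000352979
Marginal: 3.61931e-06 + 0.00110242 + 0.000124192 + 0.000352979 = 0.00158321
Responsibility of Class 3: 0.000124192 / 0.00158321 ≈ 0.078

0.078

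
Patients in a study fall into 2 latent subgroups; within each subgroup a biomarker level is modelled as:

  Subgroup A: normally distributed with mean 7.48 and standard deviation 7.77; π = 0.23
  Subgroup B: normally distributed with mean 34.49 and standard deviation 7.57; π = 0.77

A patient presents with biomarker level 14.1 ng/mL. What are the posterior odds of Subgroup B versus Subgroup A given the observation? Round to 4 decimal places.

The posterior odds equal the prior odds times the likelihood ratio: (π_i/π_j)·(f_i(x)/f_j(x)).
Normal densities:
  p_A = (1/(7.77·√(2π)))·exp(−(14.1−7.48)²/(2·7.77²)) = 0.051344·exp(-0.36295) = 0.035716
  p_B = (1/(7.57·√(2π)))·exp(−(14.1−34.49)²/(2·7.57²)) = 0.052700·exp(-3.62754) = 0.00140085
0.00107865 / 0.00821468 ≈ 0.1313

0.1313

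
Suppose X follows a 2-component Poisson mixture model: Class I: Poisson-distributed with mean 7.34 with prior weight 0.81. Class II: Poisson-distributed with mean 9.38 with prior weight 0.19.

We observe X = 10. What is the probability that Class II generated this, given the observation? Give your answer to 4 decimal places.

By Bayes' theorem, P(k | x) = w_k f_k(x) / Σ_j w_j f_j(x).
Evaluate each component's likelihood at the observed value:
  p_I = 0.0811851
  p_II = 0.122626
Prior × likelihood for each component:
  w_I·p_I = 0.81 × 0.0811851 = 0.0657599
  w_II·p_II = 0.19 × 0.122626 = 0.023299
Evidence: 0.0657599 + 0.023299 = 0.0890589
So the posterior for Class II is 0.023299 / 0.0890589 ≈ 0.2616.

0.2616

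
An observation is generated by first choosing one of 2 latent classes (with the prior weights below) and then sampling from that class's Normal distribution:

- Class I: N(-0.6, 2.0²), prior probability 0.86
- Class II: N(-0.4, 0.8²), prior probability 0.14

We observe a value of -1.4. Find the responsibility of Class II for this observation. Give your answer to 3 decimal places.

0.168

Apply Bayes' rule: the posterior for each component is proportional to its prior times its likelihood at x.
Normal densities:
  f_I = (1/(2.0·√(2π)))·exp(−(-1.4−-0.6)²/(2·2.0²)) = 0.199471·exp(-0.08000) = 0.184135
  f_II = (1/(0.8·√(2π)))·exp(−(-1.4−-0.4)²/(2·0.8²)) = 0.498678·exp(-0.78125) = 0.228311
Weight by the priors:
  π_I·f_I = 0.86 × 0.184135 = 0.158356
  π_II·f_II = 0.14 × 0.228311 = 0.0319636
Evidence: 0.158356 + 0.0319636 = 0.19032
Responsibility of Class II: 0.0319636 / 0.19032 ≈ 0.168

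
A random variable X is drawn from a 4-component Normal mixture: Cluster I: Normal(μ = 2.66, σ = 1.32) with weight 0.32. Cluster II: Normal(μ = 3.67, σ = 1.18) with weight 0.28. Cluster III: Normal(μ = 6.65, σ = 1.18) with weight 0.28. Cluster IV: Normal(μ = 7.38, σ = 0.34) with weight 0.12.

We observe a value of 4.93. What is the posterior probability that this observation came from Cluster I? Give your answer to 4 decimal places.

0.2036

P(component k | x) = π_k·f_k(x) / marginal(x), where marginal(x) = Σ_j π_j·f_j(x).
Evaluate each component's likelihood at the observed value:
  p_I = (1/(1.32·√(2π)))·exp(−(4.93−2.66)²/(2·1.32²)) = 0.302229·exp(-1.47868) = 0.0688897
  p_II = (1/(1.18·√(2π)))·exp(−(4.93−3.67)²/(2·1.18²)) = 0.338087·exp(-0.57009) = 0.191178
  p_III = (1/(1.18·√(2π)))·exp(−(4.93−6.65)²/(2·1.18²)) = 0.338087·exp(-1.06234) = 0.116859
  p_IV = (1/(0.34·√(2π)))·exp(−(4.93−7.38)²/(2·0.34²)) = 1.173360·exp(-25.96237) = 6.22468e-12
Unnormalised posteriors:
  π_I·p_I = 0.32 × 0.0688897 = 0.0220447
  π_II·p_II = 0.28 × 0.191178 = 0.05353
  π_III·p_III = 0.28 × 0.116859 = 0.0327204
  π_IV·p_IV = 0.12 × 6.22468e-12 = 7.46962e-13
Denominator: 0.0220447 + 0.05353 + 0.0327204 + 7.46962e-13 = 0.108295
So the posterior for Cluster I is 0.0220447 / 0.108295 ≈ 0.2036.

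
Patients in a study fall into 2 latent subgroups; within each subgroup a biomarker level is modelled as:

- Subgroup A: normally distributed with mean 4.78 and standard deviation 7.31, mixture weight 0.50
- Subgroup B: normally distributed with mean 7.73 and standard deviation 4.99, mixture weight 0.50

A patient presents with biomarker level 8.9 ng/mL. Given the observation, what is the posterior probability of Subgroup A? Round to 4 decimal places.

0.3745

By Bayes' theorem, P(k | x) = w_k f_k(x) / Σ_j w_j f_j(x).
Component likelihoods at x = 8.9 ng/mL:
  L_A = (1/(7.31·√(2π)))·exp(−(8.9−4.78)²/(2·7.31²)) = 0.054575·exp(-0.15883) = 0.0465601
  L_B = (1/(4.99·√(2π)))·exp(−(8.9−7.73)²/(2·4.99²)) = 0.079948·exp(-0.02749) = 0.0777807
Multiply by the mixture weights:
  w_A·L_A = 0.50 × 0.0465601 = 0.0232801
  w_B·L_B = 0.50 × 0.0777807 = 0.0388903
Denominator: 0.0232801 + 0.0388903 = 0.0621704
Responsibility of Subgroup A: 0.0232801 / 0.0621704 ≈ 0.3745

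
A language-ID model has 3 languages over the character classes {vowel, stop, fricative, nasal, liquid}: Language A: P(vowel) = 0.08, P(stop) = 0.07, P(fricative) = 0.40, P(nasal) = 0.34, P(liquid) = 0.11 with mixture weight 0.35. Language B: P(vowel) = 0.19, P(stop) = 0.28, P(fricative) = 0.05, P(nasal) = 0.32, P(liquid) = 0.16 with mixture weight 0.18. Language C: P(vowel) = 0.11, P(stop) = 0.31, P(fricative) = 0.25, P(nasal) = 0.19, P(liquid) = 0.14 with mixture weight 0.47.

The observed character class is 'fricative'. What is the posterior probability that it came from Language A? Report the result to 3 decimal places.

0.525

P(component k | x) = w_k·f_k(x) / marginal(x), where marginal(x) = Σ_j w_j·f_j(x).
Evaluate each component's likelihood at the observed value:
  L_A = P(fricative | comp) = 0.40
  L_B = P(fricative | comp) = 0.05
  L_C = P(fricative | comp) = 0.25
Prior × likelihood for each component:
  w_A·L_A = 0.35 × 0.4 = 0.14
  w_B·L_B = 0.18 × 0.05 = 0.009
  w_C·L_C = 0.47 × 0.25 = 0.1175
Denominator: 0.14 + 0.009 + 0.1175 = 0.2665
Responsibility of Language A: 0.14 / 0.2665 ≈ 0.525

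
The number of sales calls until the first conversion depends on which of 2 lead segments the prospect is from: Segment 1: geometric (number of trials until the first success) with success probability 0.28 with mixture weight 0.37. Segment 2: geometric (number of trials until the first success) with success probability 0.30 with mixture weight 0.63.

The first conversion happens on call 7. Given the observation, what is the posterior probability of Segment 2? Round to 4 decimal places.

Apply Bayes' rule: the posterior for each component is proportional to its prior times its likelihood at x.
Geometric probabilities:
  L_1 = 0.0390079
  L_2 = 0.0352947
Weight by the priors:
  π_1·L_1 = 0.37 × 0.0390079 = 0.0144329
  π_2·L_2 = 0.63 × 0.0352947 = 0.0222357
Normaliser: 0.0144329 + 0.0222357 = 0.0366686
So the posterior for Segment 2 is 0.0222357 / 0.0366686 ≈ 0.6064.

0.6064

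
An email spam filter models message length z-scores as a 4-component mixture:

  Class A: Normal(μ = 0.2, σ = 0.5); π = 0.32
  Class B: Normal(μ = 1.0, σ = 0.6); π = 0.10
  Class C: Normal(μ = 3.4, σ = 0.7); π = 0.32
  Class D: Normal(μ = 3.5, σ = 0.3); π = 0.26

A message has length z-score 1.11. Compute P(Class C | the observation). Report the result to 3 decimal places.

0.008

P(component k | x) = π_k·f_k(x) / marginal(x), where marginal(x) = Σ_j π_j·f_j(x).
Evaluate each component's likelihood at the observed value:
  p_A = 0.152287
  p_B = 0.653823
  p_C = 0.00270302
  p_D = 2.19754e-14
Multiply by the mixture weights:
  π_A·p_A = 0.32 × 0.152287 = 0.0487317
  π_B·p_B = 0.10 × 0.653823 = 0.0653823
  π_C·p_C = 0.32 × 0.00270302 = 0.000864966
  π_D·p_D = 0.26 × 2.19754e-14 = 5.71359e-15
Evidence: 0.0487317 + 0.0653823 + 0.000864966 + 5.71359e-15 = 0.114979
P(Class C | 1.11) ≈ 0.008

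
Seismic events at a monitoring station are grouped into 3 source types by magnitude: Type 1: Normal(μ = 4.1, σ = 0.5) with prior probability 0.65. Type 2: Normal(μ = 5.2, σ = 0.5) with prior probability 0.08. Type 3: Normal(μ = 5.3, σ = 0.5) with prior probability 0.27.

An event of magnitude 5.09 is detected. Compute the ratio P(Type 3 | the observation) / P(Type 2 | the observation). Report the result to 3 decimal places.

3.166

Since P(k|x) ∝ w_k f_k(x), the posterior odds are w_i f_i(x) / (w_j f_j(x)).
Component likelihoods at x = 5.09:
  p_1 = (1/(0.5·√(2π)))·exp(−(5.09−4.1)²/(2·0.5²)) = 0.797885·exp(-1.96020) = 0.112366
  p_2 = (1/(0.5·√(2π)))·exp(−(5.09−5.2)²/(2·0.5²)) = 0.797885·exp(-0.02420) = 0.778808
  p_3 = (1/(0.5·√(2π)))·exp(−(5.09−5.3)²/(2·0.5²)) = 0.797885·exp(-0.08820) = 0.730525
Posterior odds = (w_3·p_3) / (w_2·p_2) = (0.27·0.730525) / (0.08·0.778808) = 0.197242 / 0.0623046 ≈ 3.166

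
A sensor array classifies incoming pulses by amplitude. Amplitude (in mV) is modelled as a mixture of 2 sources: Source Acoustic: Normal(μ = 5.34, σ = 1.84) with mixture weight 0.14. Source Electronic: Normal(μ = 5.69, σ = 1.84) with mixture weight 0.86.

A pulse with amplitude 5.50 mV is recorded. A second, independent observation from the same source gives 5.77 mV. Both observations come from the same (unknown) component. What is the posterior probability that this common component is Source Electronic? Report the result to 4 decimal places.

0.8630

The responsibility of component k is w_k f_k(x) divided by Σ_j w_j f_j(x).
Since both observations come from the same component, the likelihood for component k is f_k(x₁)·f_k(x₂).
  p_Acoustic = [(1/(1.84·√(2π)))·exp(−(5.50−5.34)²/(2·1.84²)) = 0.216816·exp(-0.00378) = 0.215998] × [0.210976] = 0.0455705
  p_Electronic = [(1/(1.84·√(2π)))·exp(−(5.50−5.69)²/(2·1.84²)) = 0.216816·exp(-0.00533) = 0.215664] × [0.216612] = 0.0467152
Multiply by the mixture weights:
  w_Acoustic·p_Acoustic = 0.14 × 0.0455705 = 0.00637986
  w_Electronic·p_Electronic = 0.86 × 0.0467152 = 0.0401751
Sum: 0.00637986 + 0.0401751 = 0.046555
P(Source Electronic | x₁,x₂) = 0.0401751 / 0.046555 ≈ 0.8630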